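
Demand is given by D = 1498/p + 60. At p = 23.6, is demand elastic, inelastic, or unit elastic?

At p = 23.6, D = 123.4746.
dD/dp = −1498/p² = −2.6896.
Point elasticity E = (dD/dp)·(p/D) = -2.6896 × 23.6/123.4746 ≈ -0.514.
|E| ≈ 0.514 < 1, so demand is inelastic.

inelastic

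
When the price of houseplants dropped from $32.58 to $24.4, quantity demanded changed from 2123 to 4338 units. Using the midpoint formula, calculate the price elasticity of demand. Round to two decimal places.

%ΔQ = (4338 − 2123)/[(2123 + 4338)/2] = 2215/3230.5 ≈ 0.6857.
%ΔP = (24.4 − 32.58)/[(32.58 + 24.4)/2] = -8.18/28.49 ≈ -0.2871.
Arc elasticity E = %ΔQ/%ΔP ≈ 0.6857/-0.2871 ≈ -2.39.
|E| > 1: demand is elastic over this range.

-2.39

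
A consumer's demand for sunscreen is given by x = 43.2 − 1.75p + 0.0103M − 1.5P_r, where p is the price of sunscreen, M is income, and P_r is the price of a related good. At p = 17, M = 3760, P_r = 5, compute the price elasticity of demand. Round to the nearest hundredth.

Evaluating quantity at (p, M, P_r) gives x = 43.2 − 1.75(17) + 0.0103(3760) − 1.5(5) = 43.2 − 29.75 + 38.728 − 7.5 = 44.678.
∂x/∂p = −1.75, so E_p = (−1.75)·(17/44.678) ≈ -0.67.
|E_p| < 1: demand is inelastic.

-0.67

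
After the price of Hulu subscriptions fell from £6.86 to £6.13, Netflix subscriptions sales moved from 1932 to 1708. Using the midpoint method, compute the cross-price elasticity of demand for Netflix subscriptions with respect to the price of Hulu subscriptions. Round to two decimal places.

%ΔQ_x = (1708 − 1932)/[(1932+1708)/2] = -224/1820 ≈ -0.1231.
%ΔP_y = (6.13 − 6.86)/[(6.86+6.13)/2] ≈ -0.1124.
E_xy = -0.1231/-0.1124 ≈ 1.10.
E_xy > 0, so Netflix subscriptions and Hulu subscriptions are substitutes.

1.10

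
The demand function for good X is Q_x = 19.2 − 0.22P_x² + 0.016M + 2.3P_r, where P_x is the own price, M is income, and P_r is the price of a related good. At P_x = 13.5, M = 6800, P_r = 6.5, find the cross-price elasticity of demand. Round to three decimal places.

At the given point, Q_x = 19.2 − 0.22(13.5)² + 0.016(6800) + 2.3(6.5) = 19.2 − 40.095 + 108.8 + 14.95 = 102.855.
∂Q_x/∂P_r = +2.3, so E_xy = 2.3·(6.5/102.855) ≈ 0.145.
E_xy > 0: the goods are substitutes.

0.145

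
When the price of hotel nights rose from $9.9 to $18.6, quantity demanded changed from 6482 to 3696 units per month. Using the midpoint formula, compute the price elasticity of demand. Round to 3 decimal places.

%Δq = (3696 − 6482)/[(6482 + 3696)/2] = -2786/5089 ≈ -0.5475.
%ΔP = (18.6 − 9.9)/[(9.9 + 18.6)/2] = 8.7/14.25 ≈ 0.6105.
Arc elasticity E = %Δq/%ΔP ≈ -0.5475/0.6105 ≈ -0.897.
|E| < 1: demand is inelastic over this range.

-0.897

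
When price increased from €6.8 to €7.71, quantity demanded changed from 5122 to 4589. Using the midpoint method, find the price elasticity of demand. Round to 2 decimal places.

%Δq = (4589 − 5122)/[(5122 + 4589)/2] = -533/4855.5 ≈ -0.1098.
%Δp = (7.71 − 6.8)/[(6.8 + 7.71)/2] = 0.91/7.255 ≈ 0.1254.
Arc elasticity E = %Δq/%Δp ≈ -0.1098/0.1254 ≈ -0.88.
|E| < 1: demand is inelastic over this range.

-0.88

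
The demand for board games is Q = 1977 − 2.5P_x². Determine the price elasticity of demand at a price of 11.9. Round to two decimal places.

-0.44

At P_x = 11.9, Q = 1622.975.
dQ/dP_x = −2·2.5·P_x = −59.5.
Point elasticity E = (dQ/dP_x)·(P_x/Q) = -59.5 × 11.9/1622.975 ≈ -0.44.
|E| < 1, so demand is inelastic at this price.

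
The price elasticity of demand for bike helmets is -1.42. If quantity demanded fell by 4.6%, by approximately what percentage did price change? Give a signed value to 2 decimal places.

3.24

%ΔQ ≈ E × %ΔP ⇒ %ΔP = %ΔQ / E = (-4.6%)/(-1.42) ≈ 3.24%.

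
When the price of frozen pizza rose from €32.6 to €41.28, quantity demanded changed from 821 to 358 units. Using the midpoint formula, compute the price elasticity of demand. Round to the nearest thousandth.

-3.343

%ΔQ = (358 − 821)/[(821 + 358)/2] = -463/589.5 ≈ -0.7854.
%ΔP = (41.28 − 32.6)/[(32.6 + 41.28)/2] = 8.68/36.94 ≈ 0.2350.
Arc elasticity E = %ΔQ/%ΔP ≈ -0.7854/0.2350 ≈ -3.343.
|E| > 1: demand is elastic over this range.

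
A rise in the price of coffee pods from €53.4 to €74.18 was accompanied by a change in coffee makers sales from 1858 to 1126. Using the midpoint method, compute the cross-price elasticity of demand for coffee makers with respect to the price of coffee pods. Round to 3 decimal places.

%ΔQ_x = (1126 − 1858)/[(1858+1126)/2] = -732/1492 ≈ -0.4906.
%ΔP_y = (74.18 − 53.4)/[(53.4+74.18)/2] ≈ 0.3258.
E_xy = -0.4906/0.3258 ≈ -1.506.
E_xy < 0, so coffee makers and coffee pods are complements.

-1.506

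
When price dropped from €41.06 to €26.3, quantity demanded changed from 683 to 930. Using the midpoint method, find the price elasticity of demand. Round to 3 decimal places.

%ΔQ = (930 − 683)/[(683 + 930)/2] = 247/806.5 ≈ 0.3063.
%ΔP = (26.3 − 41.06)/[(41.06 + 26.3)/2] = -14.76/33.68 ≈ -0.4382.
Arc elasticity E = %ΔQ/%ΔP ≈ 0.3063/-0.4382 ≈ -0.699.
|E| < 1: demand is inelastic over this range.

-0.699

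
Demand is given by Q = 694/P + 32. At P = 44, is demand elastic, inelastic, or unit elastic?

inelastic

At P = 44, Q = 47.7727.
dQ/dP = −694/P² = −0.3585.
Point elasticity E = (dQ/dP)·(P/Q) = -0.3585 × 44/47.7727 ≈ -0.330.
|E| ≈ 0.330 < 1, so demand is inelastic.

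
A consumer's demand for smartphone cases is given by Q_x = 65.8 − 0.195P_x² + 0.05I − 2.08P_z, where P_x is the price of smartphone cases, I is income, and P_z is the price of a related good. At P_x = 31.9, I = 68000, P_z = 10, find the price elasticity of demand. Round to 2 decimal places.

Evaluating quantity at (P_x, I, P_z) gives Q_x = 65.8 − 0.195(31.9)² + 0.05(68000) − 2.08(10) = 65.8 − 198.434 + 3400 − 20.8 = 3246.5661.
∂Q_x/∂P_x = −2·0.195·P_x = -12.441, so E_p = -12.441·(31.9/3246.5661) ≈ -0.12.
|E_p| < 1: demand is inelastic.

-0.12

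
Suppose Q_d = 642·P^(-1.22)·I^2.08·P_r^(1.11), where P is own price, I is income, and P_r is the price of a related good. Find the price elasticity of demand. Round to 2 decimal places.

For a Cobb–Douglas (constant-elasticity) form Q_d = A·P^α·…, the elasticity with respect to P equals the exponent α at every point.
Here the exponent on P is -1.22, so the price elasticity of demand is -1.22.

-1.22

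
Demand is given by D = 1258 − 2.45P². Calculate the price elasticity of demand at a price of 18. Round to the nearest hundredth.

At P = 18, D = 464.2.
dD/dP = −2·2.45·P = −88.2.
Point elasticity E = (dD/dP)·(P/D) = -88.2 × 18/464.2 ≈ -3.42.
|E| > 1, so demand is elastic at this price.

-3.42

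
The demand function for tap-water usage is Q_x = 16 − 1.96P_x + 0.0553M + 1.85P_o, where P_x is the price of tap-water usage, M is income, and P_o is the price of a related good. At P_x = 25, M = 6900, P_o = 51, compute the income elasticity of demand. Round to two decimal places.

0.86

Q_x = 16 − 1.96(25) + 0.0553(6900) + 1.85(51) = 16 − 49 + 381.57 + 94.35 = 442.92.
∂Q_x/∂M = +0.0553, so E_I = 0.0553·(6900/442.92) ≈ 0.86.
E_I ∈ (0,1): normal good (necessity).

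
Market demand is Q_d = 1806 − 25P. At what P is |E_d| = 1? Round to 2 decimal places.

For linear demand Q_d = a − bP, E = −bP/(a − bP). |E| = 1 ⇒ bP = a − bP ⇒ P = a/(2b).
P = 1806/(2·25) = 36.12.

36.12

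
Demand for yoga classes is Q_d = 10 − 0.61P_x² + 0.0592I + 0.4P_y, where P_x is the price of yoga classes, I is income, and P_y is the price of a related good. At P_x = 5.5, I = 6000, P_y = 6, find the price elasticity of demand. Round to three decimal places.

At the given point, Q_d = 10 − 0.61(5.5)² + 0.0592(6000) + 0.4(6) = 10 − 18.4525 + 355.2 + 2.4 = 349.1475.
∂Q_d/∂P_x = −2·0.61·P_x = -6.71, so E_p = -6.71·(5.5/349.1475) ≈ -0.106.
|E_p| < 1: demand is inelastic.

-0.106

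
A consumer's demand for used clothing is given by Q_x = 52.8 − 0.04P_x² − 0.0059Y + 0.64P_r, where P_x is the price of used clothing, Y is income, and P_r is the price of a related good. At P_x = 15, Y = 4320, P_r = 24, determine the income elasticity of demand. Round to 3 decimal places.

-0.757

Substituting, Q_x = 52.8 − 0.04(15)² − 0.0059(4320) + 0.64(24) = 52.8 − 9 − 25.488 + 15.36 = 33.672.
∂Q_x/∂Y = −0.0059, so E_I = -0.0059·(4320/33.672) ≈ -0.757.
E_I < 0: inferior good.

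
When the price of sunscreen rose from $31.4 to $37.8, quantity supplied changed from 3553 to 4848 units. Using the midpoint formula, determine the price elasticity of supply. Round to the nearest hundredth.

%ΔQ = (4848 − 3553)/[(3553 + 4848)/2] = 1295/4200.5 ≈ 0.3083.
%Δp = (37.8 − 31.4)/[(31.4 + 37.8)/2] = 6.4/34.6 ≈ 0.1850.
Arc elasticity E = %ΔQ/%Δp ≈ 0.3083/0.1850 ≈ 1.67.
|E| > 1: supply is elastic over this range.

1.67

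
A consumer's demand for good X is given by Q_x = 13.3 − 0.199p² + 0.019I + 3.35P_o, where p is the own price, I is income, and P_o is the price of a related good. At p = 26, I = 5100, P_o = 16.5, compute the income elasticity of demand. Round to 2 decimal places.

3.13

At the given point, Q_x = 13.3 − 0.199(26)² + 0.019(5100) + 3.35(16.5) = 13.3 − 134.524 + 96.9 + 55.275 = 30.951.
∂Q_x/∂I = +0.019, so E_I = 0.019·(5100/30.951) ≈ 3.13.
E_I > 1: normal good (luxury).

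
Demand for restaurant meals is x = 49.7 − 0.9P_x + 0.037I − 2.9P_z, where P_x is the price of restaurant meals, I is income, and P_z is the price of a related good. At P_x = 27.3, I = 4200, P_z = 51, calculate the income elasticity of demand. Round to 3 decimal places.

Evaluating quantity at (P_x, I, P_z) gives x = 49.7 − 0.9(27.3) + 0.037(4200) − 2.9(51) = 49.7 − 24.57 + 155.4 − 147.9 = 32.63.
∂x/∂I = +0.037, so E_I = 0.037·(4200/32.63) ≈ 4.762.
E_I > 1: normal good (luxury).

4.762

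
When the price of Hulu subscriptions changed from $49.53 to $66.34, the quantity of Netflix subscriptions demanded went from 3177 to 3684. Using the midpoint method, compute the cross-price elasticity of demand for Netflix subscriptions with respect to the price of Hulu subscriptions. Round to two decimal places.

%ΔQ_x = (3684 − 3177)/[(3177+3684)/2] = 507/3430.5 ≈ 0.1478.
%ΔP_y = (66.34 − 49.53)/[(49.53+66.34)/2] ≈ 0.2902.
E_xy = 0.1478/0.2902 ≈ 0.51.
E_xy > 0, so Netflix subscriptions and Hulu subscriptions are substitutes.

0.51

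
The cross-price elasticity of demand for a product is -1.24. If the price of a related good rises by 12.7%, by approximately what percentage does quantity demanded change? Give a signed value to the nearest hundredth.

%ΔQ ≈ E × %ΔP_y = (-1.24) × (12.7%) ≈ -15.75%.

-15.75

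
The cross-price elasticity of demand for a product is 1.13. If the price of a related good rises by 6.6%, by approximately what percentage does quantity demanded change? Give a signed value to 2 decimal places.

7.46

%ΔQ ≈ E × %ΔP_y = (1.13) × (6.6%) ≈ 7.46%.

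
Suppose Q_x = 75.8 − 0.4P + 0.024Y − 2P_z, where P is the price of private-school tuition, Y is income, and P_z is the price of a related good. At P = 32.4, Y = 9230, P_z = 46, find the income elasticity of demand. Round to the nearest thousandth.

1.152

First evaluate Q_x: 75.8 − 0.4(32.4) + 0.024(9230) − 2(46) = 75.8 − 12.96 + 221.52 − 92 = 192.36.
∂Q_x/∂Y = +0.024, so E_I = 0.024·(9230/192.36) ≈ 1.152.
E_I > 1: normal good (luxury).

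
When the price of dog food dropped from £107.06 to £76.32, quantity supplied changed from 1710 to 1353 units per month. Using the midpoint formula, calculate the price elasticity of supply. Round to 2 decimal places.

%ΔQ = (1353 − 1710)/[(1710 + 1353)/2] = -357/1531.5 ≈ -0.2331.
%ΔP = (76.32 − 107.06)/[(107.06 + 76.32)/2] = -30.74/91.69 ≈ -0.3353.
Arc elasticity E = %ΔQ/%ΔP ≈ -0.2331/-0.3353 ≈ 0.70.
|E| < 1: supply is inelastic over this range.

0.70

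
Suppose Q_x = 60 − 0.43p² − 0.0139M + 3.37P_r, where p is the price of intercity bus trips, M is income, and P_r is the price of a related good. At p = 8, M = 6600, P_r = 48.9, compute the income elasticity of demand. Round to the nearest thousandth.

First evaluate Q_x: 60 − 0.43(8)² − 0.0139(6600) + 3.37(48.9) = 60 − 27.52 − 91.74 + 164.793 = 105.533.
∂Q_x/∂M = −0.0139, so E_I = -0.0139·(6600/105.533) ≈ -0.869.
E_I < 0: inferior good.

-0.869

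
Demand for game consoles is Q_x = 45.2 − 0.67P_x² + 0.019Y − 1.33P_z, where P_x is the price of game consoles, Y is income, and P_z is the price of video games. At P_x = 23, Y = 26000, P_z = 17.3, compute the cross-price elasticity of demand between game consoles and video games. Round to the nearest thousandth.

Substituting, Q_x = 45.2 − 0.67(23)² + 0.019(26000) − 1.33(17.3) = 45.2 − 354.43 + 494 − 23.009 = 161.761.
∂Q_x/∂P_z = −1.33, so E_xy = -1.33·(17.3/161.761) ≈ -0.142.
E_xy < 0: the goods are complements.

-0.142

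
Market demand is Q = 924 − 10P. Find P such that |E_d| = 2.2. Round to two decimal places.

63.53

Set −bP/(a − bP) = −2.2 ⇒ bP = 2.2(a − bP) ⇒ bP(1+2.2) = 2.2·a.
P = 2.2·924/(10·3.2) ≈ 63.53.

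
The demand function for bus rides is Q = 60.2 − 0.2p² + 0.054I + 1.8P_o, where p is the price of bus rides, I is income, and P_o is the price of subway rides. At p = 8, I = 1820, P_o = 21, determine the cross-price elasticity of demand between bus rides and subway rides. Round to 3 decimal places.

At the given point, Q = 60.2 − 0.2(8)² + 0.054(1820) + 1.8(21) = 60.2 − 12.8 + 98.28 + 37.8 = 183.48.
∂Q/∂P_o = +1.8, so E_xy = 1.8·(21/183.48) ≈ 0.206.
E_xy > 0: the goods are substitutes.

0.206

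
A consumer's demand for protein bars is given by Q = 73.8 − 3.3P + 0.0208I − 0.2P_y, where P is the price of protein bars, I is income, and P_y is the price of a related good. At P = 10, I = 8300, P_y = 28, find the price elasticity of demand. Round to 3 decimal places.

-0.159

Q = 73.8 − 3.3(10) + 0.0208(8300) − 0.2(28) = 73.8 − 33 + 172.64 − 5.6 = 207.84.
∂Q/∂P = −3.3, so E_p = (−3.3)·(10/207.84) ≈ -0.159.
|E_p| < 1: demand is inelastic.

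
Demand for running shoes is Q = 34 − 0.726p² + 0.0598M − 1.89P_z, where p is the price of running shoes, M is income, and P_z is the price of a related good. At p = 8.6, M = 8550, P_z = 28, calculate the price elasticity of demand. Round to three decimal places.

-0.245

At the given point, Q = 34 − 0.726(8.6)² + 0.0598(8550) − 1.89(28) = 34 − 53.695 + 511.29 − 52.92 = 438.675.
∂Q/∂p = −2·0.726·p = -12.4872, so E_p = -12.4872·(8.6/438.675) ≈ -0.245.
|E_p| < 1: demand is inelastic.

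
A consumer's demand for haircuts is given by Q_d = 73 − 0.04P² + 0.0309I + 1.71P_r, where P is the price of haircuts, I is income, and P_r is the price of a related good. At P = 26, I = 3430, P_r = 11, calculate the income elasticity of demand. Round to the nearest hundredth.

Q_d = 73 − 0.04(26)² + 0.0309(3430) + 1.71(11) = 73 − 27.04 + 105.987 + 18.81 = 170.757.
∂Q_d/∂I = +0.0309, so E_I = 0.0309·(3430/170.757) ≈ 0.62.
E_I ∈ (0,1): normal good (necessity).

0.62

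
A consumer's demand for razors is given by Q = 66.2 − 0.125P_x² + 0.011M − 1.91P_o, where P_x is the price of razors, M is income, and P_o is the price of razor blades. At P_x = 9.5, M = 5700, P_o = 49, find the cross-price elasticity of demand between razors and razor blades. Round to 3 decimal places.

-3.895

Q = 66.2 − 0.125(9.5)² + 0.011(5700) − 1.91(49) = 66.2 − 11.2813 + 62.7 − 93.59 = 24.0288.
∂Q/∂P_o = −1.91, so E_xy = -1.91·(49/24.0288) ≈ -3.895.
E_xy < 0: the goods are complements.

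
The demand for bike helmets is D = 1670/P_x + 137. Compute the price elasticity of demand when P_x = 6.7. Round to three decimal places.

At P_x = 6.7, D = 386.2537.
dD/dP_x = −1670/P_x² = −37.202.
Point elasticity E = (dD/dP_x)·(P_x/D) = -37.202 × 6.7/386.2537 ≈ -0.645.
|E| < 1, so demand is inelastic at this price.

-0.645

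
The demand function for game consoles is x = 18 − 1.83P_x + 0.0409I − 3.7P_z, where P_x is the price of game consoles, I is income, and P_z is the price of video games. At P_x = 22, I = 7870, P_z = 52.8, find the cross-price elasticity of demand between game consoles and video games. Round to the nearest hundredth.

Substituting, x = 18 − 1.83(22) + 0.0409(7870) − 3.7(52.8) = 18 − 40.26 + 321.883 − 195.36 = 104.263.
∂x/∂P_z = −3.7, so E_xy = -3.7·(52.8/104.263) ≈ -1.87.
E_xy < 0: the goods are complements.

-1.87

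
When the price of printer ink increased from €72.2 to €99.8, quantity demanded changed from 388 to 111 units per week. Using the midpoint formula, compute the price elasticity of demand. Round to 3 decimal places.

%Δq = (111 − 388)/[(388 + 111)/2] = -277/249.5 ≈ -1.1102.
%Δp = (99.8 − 72.2)/[(72.2 + 99.8)/2] = 27.6/86 ≈ 0.3209.
Arc elasticity E = %Δq/%Δp ≈ -1.1102/0.3209 ≈ -3.459.
|E| > 1: demand is elastic over this range.

-3.459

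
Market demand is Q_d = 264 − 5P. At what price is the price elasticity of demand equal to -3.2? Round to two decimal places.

Set −bP/(a − bP) = −3.2 ⇒ bP = 3.2(a − bP) ⇒ bP(1+3.2) = 3.2·a.
P = 3.2·264/(5·4.2) ≈ 40.23.

40.23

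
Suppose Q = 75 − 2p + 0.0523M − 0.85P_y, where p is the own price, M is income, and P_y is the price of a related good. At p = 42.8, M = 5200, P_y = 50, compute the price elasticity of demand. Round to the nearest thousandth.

Evaluating quantity at (p, M, P_y) gives Q = 75 − 2(42.8) + 0.0523(5200) − 0.85(50) = 75 − 85.6 + 271.96 − 42.5 = 218.86.
∂Q/∂p = −2, so E_p = (−2)·(42.8/218.86) ≈ -0.391.
|E_p| < 1: demand is inelastic.

-0.391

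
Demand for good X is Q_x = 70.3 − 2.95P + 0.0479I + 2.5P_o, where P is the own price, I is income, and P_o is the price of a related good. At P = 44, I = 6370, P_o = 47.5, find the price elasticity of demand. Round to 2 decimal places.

-0.36

First evaluate Q_x: 70.3 − 2.95(44) + 0.0479(6370) + 2.5(47.5) = 70.3 − 129.8 + 305.123 + 118.75 = 364.373.
∂Q_x/∂P = −2.95, so E_p = (−2.95)·(44/364.373) ≈ -0.36.
|E_p| < 1: demand is inelastic.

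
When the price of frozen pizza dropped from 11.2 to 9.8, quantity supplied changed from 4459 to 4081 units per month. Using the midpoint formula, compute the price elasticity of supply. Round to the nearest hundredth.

0.66

%ΔQ = (4081 − 4459)/[(4459 + 4081)/2] = -378/4270 ≈ -0.0885.
%ΔP = (9.8 − 11.2)/[(11.2 + 9.8)/2] = -1.4/10.5 ≈ -0.1333.
Arc elasticity E = %ΔQ/%ΔP ≈ -0.0885/-0.1333 ≈ 0.66.
|E| < 1: supply is inelastic over this range.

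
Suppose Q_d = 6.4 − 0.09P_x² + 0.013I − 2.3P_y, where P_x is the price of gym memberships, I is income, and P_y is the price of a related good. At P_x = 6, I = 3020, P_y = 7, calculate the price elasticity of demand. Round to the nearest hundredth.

At the given point, Q_d = 6.4 − 0.09(6)² + 0.013(3020) − 2.3(7) = 6.4 − 3.24 + 39.26 − 16.1 = 26.32.
∂Q_d/∂P_x = −2·0.09·P_x = -1.08, so E_p = -1.08·(6/26.32) ≈ -0.25.
|E_p| < 1: demand is inelastic.

-0.25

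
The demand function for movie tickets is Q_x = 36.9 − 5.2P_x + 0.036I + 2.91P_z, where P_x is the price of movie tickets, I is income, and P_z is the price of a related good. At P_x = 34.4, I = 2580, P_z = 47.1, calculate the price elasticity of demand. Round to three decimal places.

Substituting, Q_x = 36.9 − 5.2(34.4) + 0.036(2580) + 2.91(47.1) = 36.9 − 178.88 + 92.88 + 137.061 = 87.961.
∂Q_x/∂P_x = −5.2, so E_p = (−5.2)·(34.4/87.961) ≈ -2.034.
|E_p| > 1: demand is elastic.

-2.034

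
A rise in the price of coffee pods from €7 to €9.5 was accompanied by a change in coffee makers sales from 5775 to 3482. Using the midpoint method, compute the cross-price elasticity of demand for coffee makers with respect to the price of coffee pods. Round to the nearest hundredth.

-1.63

%ΔQ_x = (3482 − 5775)/[(5775+3482)/2] = -2293/4628.5 ≈ -0.4954.
%ΔP_y = (9.5 − 7)/[(7+9.5)/2] ≈ 0.3030.
E_xy = -0.4954/0.3030 ≈ -1.63.
E_xy < 0, so coffee makers and coffee pods are complements.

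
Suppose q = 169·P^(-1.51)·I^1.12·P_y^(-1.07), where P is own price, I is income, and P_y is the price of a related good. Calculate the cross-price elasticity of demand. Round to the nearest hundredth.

For a Cobb–Douglas (constant-elasticity) form q = A·P_y^α·…, the elasticity with respect to P_y equals the exponent α at every point.
Here the exponent on P_y is -1.07, so the cross-price elasticity of demand is -1.07.

-1.07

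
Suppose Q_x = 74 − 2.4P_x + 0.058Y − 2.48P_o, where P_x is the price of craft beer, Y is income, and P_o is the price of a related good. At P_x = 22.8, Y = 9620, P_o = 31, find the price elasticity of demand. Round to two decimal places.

At the given point, Q_x = 74 − 2.4(22.8) + 0.058(9620) − 2.48(31) = 74 − 54.72 + 557.96 − 76.88 = 500.36.
∂Q_x/∂P_x = −2.4, so E_p = (−2.4)·(22.8/500.36) ≈ -0.11.
|E_p| < 1: demand is inelastic.

-0.11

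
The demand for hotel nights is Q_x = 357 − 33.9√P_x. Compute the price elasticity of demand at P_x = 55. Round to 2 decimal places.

At P_x = 55, Q_x = 105.5909.
dQ_x/dP_x = −33.9/(2√P_x) = −33.9/(2·7.4162).
Point elasticity E = (dQ_x/dP_x)·(P_x/Q_x) = -2.2855 × 55/105.5909 ≈ -1.19.
|E| > 1, so demand is elastic at this price.

-1.19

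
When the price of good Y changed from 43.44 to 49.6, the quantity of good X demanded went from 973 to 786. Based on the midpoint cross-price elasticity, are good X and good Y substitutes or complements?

%ΔQ_x = (786 − 973)/[(973+786)/2] = -187/879.5 ≈ -0.2126.
%ΔP_y = (49.6 − 43.44)/[(43.44+49.6)/2] ≈ 0.1324.
E_xy = -0.2126/0.1324 ≈ -1.606.
E_xy < 0, so the goods are complements.

complements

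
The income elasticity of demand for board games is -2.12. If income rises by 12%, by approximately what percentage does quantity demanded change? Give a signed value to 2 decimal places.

-25.44

%ΔQ ≈ E × %ΔI = (-2.12) × (12%) = -25.44%.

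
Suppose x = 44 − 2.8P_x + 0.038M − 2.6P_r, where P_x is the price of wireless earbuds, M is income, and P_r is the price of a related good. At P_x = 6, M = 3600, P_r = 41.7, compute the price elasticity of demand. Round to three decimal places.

-0.302

Substituting, x = 44 − 2.8(6) + 0.038(3600) − 2.6(41.7) = 44 − 16.8 + 136.8 − 108.42 = 55.58.
∂x/∂P_x = −2.8, so E_p = (−2.8)·(6/55.58) ≈ -0.302.
|E_p| < 1: demand is inelastic.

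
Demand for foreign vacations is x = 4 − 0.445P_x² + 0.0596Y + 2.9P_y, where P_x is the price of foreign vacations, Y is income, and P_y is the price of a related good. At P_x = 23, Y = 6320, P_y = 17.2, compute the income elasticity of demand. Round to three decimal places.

1.930

Substituting, x = 4 − 0.445(23)² + 0.0596(6320) + 2.9(17.2) = 4 − 235.405 + 376.672 + 49.88 = 195.147.
∂x/∂Y = +0.0596, so E_I = 0.0596·(6320/195.147) ≈ 1.930.
E_I > 1: normal good (luxury).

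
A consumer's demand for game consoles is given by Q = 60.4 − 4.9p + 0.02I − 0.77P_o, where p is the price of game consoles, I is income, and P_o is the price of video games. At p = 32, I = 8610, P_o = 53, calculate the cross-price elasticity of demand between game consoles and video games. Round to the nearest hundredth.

-1.17

Substituting, Q = 60.4 − 4.9(32) + 0.02(8610) − 0.77(53) = 60.4 − 156.8 + 172.2 − 40.81 = 34.99.
∂Q/∂P_o = −0.77, so E_xy = -0.77·(53/34.99) ≈ -1.17.
E_xy < 0: the goods are complements.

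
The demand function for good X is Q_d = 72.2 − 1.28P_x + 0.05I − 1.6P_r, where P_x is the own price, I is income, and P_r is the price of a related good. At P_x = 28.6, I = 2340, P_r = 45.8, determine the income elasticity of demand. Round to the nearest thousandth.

1.475

Substituting, Q_d = 72.2 − 1.28(28.6) + 0.05(2340) − 1.6(45.8) = 72.2 − 36.608 + 117 − 73.28 = 79.312.
∂Q_d/∂I = +0.05, so E_I = 0.05·(2340/79.312) ≈ 1.475.
E_I > 1: normal good (luxury).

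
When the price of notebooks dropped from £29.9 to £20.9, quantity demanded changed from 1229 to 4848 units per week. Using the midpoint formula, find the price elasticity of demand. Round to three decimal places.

-3.361

%Δq = (4848 − 1229)/[(1229 + 4848)/2] = 3619/3038.5 ≈ 1.1910.
%ΔP = (20.9 − 29.9)/[(29.9 + 20.9)/2] = -9/25.4 ≈ -0.3543.
Arc elasticity E = %Δq/%ΔP ≈ 1.1910/-0.3543 ≈ -3.361.
|E| > 1: demand is elastic over this range.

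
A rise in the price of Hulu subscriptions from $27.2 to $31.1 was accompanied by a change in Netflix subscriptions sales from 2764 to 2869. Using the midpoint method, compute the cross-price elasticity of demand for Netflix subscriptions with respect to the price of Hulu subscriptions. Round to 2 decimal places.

%ΔQ_x = (2869 − 2764)/[(2764+2869)/2] = 105/2816.5 ≈ 0.0373.
%ΔP_y = (31.1 − 27.2)/[(27.2+31.1)/2] ≈ 0.1338.
E_xy = 0.0373/0.1338 ≈ 0.28.
E_xy > 0, so Netflix subscriptions and Hulu subscriptions are substitutes.

0.28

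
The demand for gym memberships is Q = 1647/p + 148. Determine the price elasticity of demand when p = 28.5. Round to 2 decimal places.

At p = 28.5, Q = 205.7895.
dQ/dp = −1647/p² = −2.0277.
Point elasticity E = (dQ/dp)·(p/Q) = -2.0277 × 28.5/205.7895 ≈ -0.28.
|E| < 1, so demand is inelastic at this price.

-0.28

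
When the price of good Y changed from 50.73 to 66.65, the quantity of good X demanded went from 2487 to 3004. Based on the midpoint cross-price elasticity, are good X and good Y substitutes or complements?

substitutes

%ΔQ_x = (3004 − 2487)/[(2487+3004)/2] = 517/2745.5 ≈ 0.1883.
%ΔP_y = (66.65 − 50.73)/[(50.73+66.65)/2] ≈ 0.2713.
E_xy = 0.1883/0.2713 ≈ 0.694.
E_xy > 0, so the goods are substitutes.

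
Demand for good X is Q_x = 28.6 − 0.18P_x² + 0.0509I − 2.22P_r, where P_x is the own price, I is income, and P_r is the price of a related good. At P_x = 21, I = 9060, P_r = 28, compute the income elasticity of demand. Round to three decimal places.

At the given point, Q_x = 28.6 − 0.18(21)² + 0.0509(9060) − 2.22(28) = 28.6 − 79.38 + 461.154 − 62.16 = 348.214.
∂Q_x/∂I = +0.0509, so E_I = 0.0509·(9060/348.214) ≈ 1.324.
E_I > 1: normal good (luxury).

1.324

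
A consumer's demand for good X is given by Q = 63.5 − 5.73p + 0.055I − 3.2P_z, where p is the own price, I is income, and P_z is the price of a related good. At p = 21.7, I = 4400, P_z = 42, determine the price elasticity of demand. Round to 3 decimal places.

Q = 63.5 − 5.73(21.7) + 0.055(4400) − 3.2(42) = 63.5 − 124.341 + 242 − 134.4 = 46.759.
∂Q/∂p = −5.73, so E_p = (−5.73)·(21.7/46.759) ≈ -2.659.
|E_p| > 1: demand is elastic.

-2.659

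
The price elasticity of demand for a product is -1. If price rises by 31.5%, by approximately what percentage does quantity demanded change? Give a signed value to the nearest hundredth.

-31.50

%ΔQ ≈ E × %ΔP = (-1) × (31.5%) = -31.50%.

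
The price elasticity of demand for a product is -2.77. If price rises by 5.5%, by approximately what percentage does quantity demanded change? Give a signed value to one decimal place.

-15.2

%ΔQ ≈ E × %ΔP = (-2.77) × (5.5%) ≈ -15.2%.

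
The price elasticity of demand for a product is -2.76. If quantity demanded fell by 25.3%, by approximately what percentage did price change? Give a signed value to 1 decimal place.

9.2

%ΔQ ≈ E × %ΔP ⇒ %ΔP = %ΔQ / E = (-25.3%)/(-2.76) ≈ 9.2%.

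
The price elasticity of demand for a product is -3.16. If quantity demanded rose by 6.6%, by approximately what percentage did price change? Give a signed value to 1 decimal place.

-2.1

%ΔQ ≈ E × %ΔP ⇒ %ΔP = %ΔQ / E = (6.6%)/(-3.16) ≈ -2.1%.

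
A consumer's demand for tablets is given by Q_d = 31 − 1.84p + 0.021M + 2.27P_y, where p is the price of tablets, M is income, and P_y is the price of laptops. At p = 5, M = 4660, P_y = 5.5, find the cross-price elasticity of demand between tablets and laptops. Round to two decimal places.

First evaluate Q_d: 31 − 1.84(5) + 0.021(4660) + 2.27(5.5) = 31 − 9.2 + 97.86 + 12.485 = 132.145.
∂Q_d/∂P_y = +2.27, so E_xy = 2.27·(5.5/132.145) ≈ 0.09.
E_xy > 0: the goods are substitutes.

0.09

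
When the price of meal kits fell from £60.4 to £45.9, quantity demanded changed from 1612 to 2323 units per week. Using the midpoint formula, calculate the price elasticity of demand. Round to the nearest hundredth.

-1.32

%Δq = (2323 − 1612)/[(1612 + 2323)/2] = 711/1967.5 ≈ 0.3614.
%ΔP = (45.9 − 60.4)/[(60.4 + 45.9)/2] = -14.5/53.15 ≈ -0.2728.
Arc elasticity E = %Δq/%ΔP ≈ 0.3614/-0.2728 ≈ -1.32.
|E| > 1: demand is elastic over this range.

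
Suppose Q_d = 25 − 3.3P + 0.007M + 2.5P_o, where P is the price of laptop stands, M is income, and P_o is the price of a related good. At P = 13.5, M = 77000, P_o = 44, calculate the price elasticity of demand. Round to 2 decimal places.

-0.07

Q_d = 25 − 3.3(13.5) + 0.007(77000) + 2.5(44) = 25 − 44.55 + 539 + 110 = 629.45.
∂Q_d/∂P = −3.3, so E_p = (−3.3)·(13.5/629.45) ≈ -0.07.
|E_p| < 1: demand is inelastic.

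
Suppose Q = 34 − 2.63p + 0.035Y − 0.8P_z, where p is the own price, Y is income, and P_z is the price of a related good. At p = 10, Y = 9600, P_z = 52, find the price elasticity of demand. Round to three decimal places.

-0.087

First evaluate Q: 34 − 2.63(10) + 0.035(9600) − 0.8(52) = 34 − 26.3 + 336 − 41.6 = 302.1.
∂Q/∂p = −2.63, so E_p = (−2.63)·(10/302.1) ≈ -0.087.
|E_p| < 1: demand is inelastic.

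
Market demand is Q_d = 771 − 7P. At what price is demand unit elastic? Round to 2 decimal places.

For linear demand Q_d = a − bP, E = −bP/(a − bP). |E| = 1 ⇒ bP = a − bP ⇒ P = a/(2b).
P = 771/(2·7) ≈ 55.07.

55.07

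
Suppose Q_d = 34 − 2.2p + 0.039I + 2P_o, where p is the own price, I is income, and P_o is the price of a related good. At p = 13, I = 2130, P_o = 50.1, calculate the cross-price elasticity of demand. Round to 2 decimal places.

Substituting, Q_d = 34 − 2.2(13) + 0.039(2130) + 2(50.1) = 34 − 28.6 + 83.07 + 100.2 = 188.67.
∂Q_d/∂P_o = +2, so E_xy = 2·(50.1/188.67) ≈ 0.53.
E_xy > 0: the goods are substitutes.

0.53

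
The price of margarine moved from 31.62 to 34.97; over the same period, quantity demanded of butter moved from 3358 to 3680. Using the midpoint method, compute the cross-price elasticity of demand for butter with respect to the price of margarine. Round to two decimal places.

%ΔQ_x = (3680 − 3358)/[(3358+3680)/2] = 322/3519 ≈ 0.0915.
%ΔP_y = (34.97 − 31.62)/[(31.62+34.97)/2] ≈ 0.1006.
E_xy = 0.0915/0.1006 ≈ 0.91.
E_xy > 0, so butter and margarine are substitutes.

0.91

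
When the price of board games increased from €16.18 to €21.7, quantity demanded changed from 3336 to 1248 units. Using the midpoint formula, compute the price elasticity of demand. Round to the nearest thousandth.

%Δq = (1248 − 3336)/[(3336 + 1248)/2] = -2088/2292 ≈ -0.9110.
%Δp = (21.7 − 16.18)/[(16.18 + 21.7)/2] = 5.52/18.94 ≈ 0.2914.
Arc elasticity E = %Δq/%Δp ≈ -0.9110/0.2914 ≈ -3.126.
|E| > 1: demand is elastic over this range.

-3.126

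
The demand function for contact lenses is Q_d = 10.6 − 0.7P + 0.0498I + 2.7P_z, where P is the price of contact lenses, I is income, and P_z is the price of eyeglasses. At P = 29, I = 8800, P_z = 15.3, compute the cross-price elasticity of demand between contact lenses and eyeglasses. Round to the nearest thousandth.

0.088

Evaluating quantity at (P, I, P_z) gives Q_d = 10.6 − 0.7(29) + 0.0498(8800) + 2.7(15.3) = 10.6 − 20.3 + 438.24 + 41.31 = 469.85.
∂Q_d/∂P_z = +2.7, so E_xy = 2.7·(15.3/469.85) ≈ 0.088.
E_xy > 0: the goods are substitutes.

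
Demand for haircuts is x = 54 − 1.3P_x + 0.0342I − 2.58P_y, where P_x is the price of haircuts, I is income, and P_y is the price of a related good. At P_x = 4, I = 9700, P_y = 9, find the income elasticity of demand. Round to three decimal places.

0.928

At the given point, x = 54 − 1.3(4) + 0.0342(9700) − 2.58(9) = 54 − 5.2 + 331.74 − 23.22 = 357.32.
∂x/∂I = +0.0342, so E_I = 0.0342·(9700/357.32) ≈ 0.928.
E_I ∈ (0,1): normal good (necessity).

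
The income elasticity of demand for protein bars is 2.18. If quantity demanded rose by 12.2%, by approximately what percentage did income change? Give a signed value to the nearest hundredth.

5.60

%ΔQ ≈ E × %ΔI ⇒ %ΔI = %ΔQ / E = (12.2%)/(2.18) ≈ 5.60%.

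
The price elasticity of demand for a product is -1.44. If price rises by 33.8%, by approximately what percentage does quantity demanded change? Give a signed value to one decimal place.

-48.7

%ΔQ ≈ E × %ΔP = (-1.44) × (33.8%) ≈ -48.7%.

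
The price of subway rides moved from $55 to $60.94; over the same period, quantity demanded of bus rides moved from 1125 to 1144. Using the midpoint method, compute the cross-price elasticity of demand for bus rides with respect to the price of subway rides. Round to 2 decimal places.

%ΔQ_x = (1144 − 1125)/[(1125+1144)/2] = 19/1134.5 ≈ 0.0167.
%ΔP_y = (60.94 − 55)/[(55+60.94)/2] ≈ 0.1025.
E_xy = 0.0167/0.1025 ≈ 0.16.
E_xy > 0, so bus rides and subway rides are substitutes.

0.16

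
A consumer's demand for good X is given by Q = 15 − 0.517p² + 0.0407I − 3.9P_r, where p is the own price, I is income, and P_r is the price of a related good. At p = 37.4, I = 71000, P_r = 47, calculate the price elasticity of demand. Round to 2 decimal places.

At the given point, Q = 15 − 0.517(37.4)² + 0.0407(71000) − 3.9(47) = 15 − 723.1589 + 2889.7 − 183.3 = 1998.2411.
∂Q/∂p = −2·0.517·p = -38.6716, so E_p = -38.6716·(37.4/1998.2411) ≈ -0.72.
|E_p| < 1: demand is inelastic.

-0.72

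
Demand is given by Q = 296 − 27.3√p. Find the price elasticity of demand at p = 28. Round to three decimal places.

At p = 28, Q = 151.542.
dQ/dp = −27.3/(2√p) = −27.3/(2·5.2915).
Point elasticity E = (dQ/dp)·(p/Q) = -2.5796 × 28/151.542 ≈ -0.477.
|E| < 1, so demand is inelastic at this price.

-0.477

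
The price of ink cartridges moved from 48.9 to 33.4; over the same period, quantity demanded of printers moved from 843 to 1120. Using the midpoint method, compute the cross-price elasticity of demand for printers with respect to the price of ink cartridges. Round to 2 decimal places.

%ΔQ_x = (1120 − 843)/[(843+1120)/2] = 277/981.5 ≈ 0.2822.
%ΔP_y = (33.4 − 48.9)/[(48.9+33.4)/2] ≈ -0.3767.
E_xy = 0.2822/-0.3767 ≈ -0.75.
E_xy < 0, so printers and ink cartridges are complements.

-0.75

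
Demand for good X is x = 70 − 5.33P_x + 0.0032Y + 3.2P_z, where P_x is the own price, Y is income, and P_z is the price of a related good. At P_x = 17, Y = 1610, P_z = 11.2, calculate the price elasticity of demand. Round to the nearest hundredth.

x = 70 − 5.33(17) + 0.0032(1610) + 3.2(11.2) = 70 − 90.61 + 5.152 + 35.84 = 20.382.
∂x/∂P_x = −5.33, so E_p = (−5.33)·(17/20.382) ≈ -4.45.
|E_p| > 1: demand is elastic.

-4.45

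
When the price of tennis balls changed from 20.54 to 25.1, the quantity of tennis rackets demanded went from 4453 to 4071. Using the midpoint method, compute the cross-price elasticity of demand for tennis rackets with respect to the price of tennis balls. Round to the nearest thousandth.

-0.449

%ΔQ_x = (4071 − 4453)/[(4453+4071)/2] = -382/4262 ≈ -0.0896.
%ΔP_y = (25.1 − 20.54)/[(20.54+25.1)/2] ≈ 0.1998.
E_xy = -0.0896/0.1998 ≈ -0.449.
E_xy < 0, so tennis rackets and tennis balls are complements.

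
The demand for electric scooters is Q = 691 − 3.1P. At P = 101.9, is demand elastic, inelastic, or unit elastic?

inelastic

At P = 101.9, Q = 375.11.
dQ/dP = −3.1.
Point elasticity E = (dQ/dP)·(P/Q) = -3.1 × 101.9/375.11 ≈ -0.842.
|E| ≈ 0.842 < 1, so demand is inelastic.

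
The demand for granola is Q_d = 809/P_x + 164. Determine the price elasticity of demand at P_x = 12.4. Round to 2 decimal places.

At P_x = 12.4, Q_d = 229.2419.
dQ_d/dP_x = −809/P_x² = −5.2614.
Point elasticity E = (dQ_d/dP_x)·(P_x/Q_d) = -5.2614 × 12.4/229.2419 ≈ -0.28.
|E| < 1, so demand is inelastic at this price.

-0.28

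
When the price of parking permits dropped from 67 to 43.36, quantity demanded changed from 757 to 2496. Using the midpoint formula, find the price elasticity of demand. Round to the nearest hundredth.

-2.50

%ΔQ = (2496 − 757)/[(757 + 2496)/2] = 1739/1626.5 ≈ 1.0692.
%Δp = (43.36 − 67)/[(67 + 43.36)/2] = -23.64/55.18 ≈ -0.4284.
Arc elasticity E = %ΔQ/%Δp ≈ 1.0692/-0.4284 ≈ -2.50.
|E| > 1: demand is elastic over this range.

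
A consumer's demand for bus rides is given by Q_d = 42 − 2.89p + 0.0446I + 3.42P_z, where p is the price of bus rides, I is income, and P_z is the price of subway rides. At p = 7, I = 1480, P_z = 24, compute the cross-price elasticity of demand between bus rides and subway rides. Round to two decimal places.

0.48

At the given point, Q_d = 42 − 2.89(7) + 0.0446(1480) + 3.42(24) = 42 − 20.23 + 66.008 + 82.08 = 169.858.
∂Q_d/∂P_z = +3.42, so E_xy = 3.42·(24/169.858) ≈ 0.48.
E_xy > 0: the goods are substitutes.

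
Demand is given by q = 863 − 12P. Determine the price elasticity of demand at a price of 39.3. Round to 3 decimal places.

At P = 39.3, q = 391.4.
dq/dP = −12.
Point elasticity E = (dq/dP)·(P/q) = -12 × 39.3/391.4 ≈ -1.205.
|E| > 1, so demand is elastic at this price.

-1.205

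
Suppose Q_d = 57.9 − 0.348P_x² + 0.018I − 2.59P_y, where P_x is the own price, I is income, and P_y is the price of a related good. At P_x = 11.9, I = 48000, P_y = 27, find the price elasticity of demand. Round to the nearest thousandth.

-0.123

At the given point, Q_d = 57.9 − 0.348(11.9)² + 0.018(48000) − 2.59(27) = 57.9 − 49.2803 + 864 − 69.93 = 802.6897.
∂Q_d/∂P_x = −2·0.348·P_x = -8.2824, so E_p = -8.2824·(11.9/802.6897) ≈ -0.123.
|E_p| < 1: demand is inelastic.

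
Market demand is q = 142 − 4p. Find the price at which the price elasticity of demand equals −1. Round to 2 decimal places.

For linear demand q = a − bp, E = −bp/(a − bp). |E| = 1 ⇒ bp = a − bp ⇒ p = a/(2b).
p = 142/(2·4) = 17.75.

17.75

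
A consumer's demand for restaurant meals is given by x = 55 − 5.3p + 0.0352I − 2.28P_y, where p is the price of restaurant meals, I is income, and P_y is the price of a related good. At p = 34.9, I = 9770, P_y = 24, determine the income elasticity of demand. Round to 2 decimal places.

Evaluating quantity at (p, I, P_y) gives x = 55 − 5.3(34.9) + 0.0352(9770) − 2.28(24) = 55 − 184.97 + 343.904 − 54.72 = 159.214.
∂x/∂I = +0.0352, so E_I = 0.0352·(9770/159.214) ≈ 2.16.
E_I > 1: normal good (luxury).

2.16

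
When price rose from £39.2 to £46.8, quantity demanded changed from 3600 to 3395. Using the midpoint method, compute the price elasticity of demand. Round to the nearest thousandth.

%ΔQ = (3395 − 3600)/[(3600 + 3395)/2] = -205/3497.5 ≈ -0.0586.
%ΔP = (46.8 − 39.2)/[(39.2 + 46.8)/2] = 7.6/43 ≈ 0.1767.
Arc elasticity E = %ΔQ/%ΔP ≈ -0.0586/0.1767 ≈ -0.332.
|E| < 1: demand is inelastic over this range.

-0.332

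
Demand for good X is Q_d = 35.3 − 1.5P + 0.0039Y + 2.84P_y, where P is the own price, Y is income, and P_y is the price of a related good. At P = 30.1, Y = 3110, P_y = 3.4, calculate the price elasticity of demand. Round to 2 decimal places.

Evaluating quantity at (P, Y, P_y) gives Q_d = 35.3 − 1.5(30.1) + 0.0039(3110) + 2.84(3.4) = 35.3 − 45.15 + 12.129 + 9.656 = 11.935.
∂Q_d/∂P = −1.5, so E_p = (−1.5)·(30.1/11.935) ≈ -3.78.
|E_p| > 1: demand is elastic.

-3.78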